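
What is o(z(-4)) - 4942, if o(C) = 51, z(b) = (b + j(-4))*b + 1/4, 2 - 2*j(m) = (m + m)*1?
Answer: -4891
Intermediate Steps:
j(m) = 1 - m (j(m) = 1 - (m + m)/2 = 1 - 2*m/2 = 1 - m)
z(b) = ¼ + b*(5 + b) (z(b) = (b + (1 - 1*(-4)))*b + 1/4 = (b + (1 + 4))*b + ¼ = (b + 5)*b + ¼ = (5 + b)*b + ¼ = b*(5 + b) + ¼ = ¼ + b*(5 + b))
o(z(-4)) - 4942 = 51 - 4942 = -4891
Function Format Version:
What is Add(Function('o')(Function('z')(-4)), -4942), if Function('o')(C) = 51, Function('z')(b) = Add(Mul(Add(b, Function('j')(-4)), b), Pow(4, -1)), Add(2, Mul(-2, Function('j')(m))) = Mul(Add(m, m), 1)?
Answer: -4891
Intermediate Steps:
Function('j')(m) = Add(1, Mul(-1, m)) (Function('j')(m) = Add(1, Mul(Rational(-1, 2), Mul(Add(m, m), 1))) = Add(1, Mul(Rational(-1, 2), Mul(Mul(2, m), 1))) = Add(1, Mul(Rational(-1, 2), Mul(2, m))) = Add(1, Mul(-1, m)))
Function('z')(b) = Add(Rational(1, 4), Mul(b, Add(5, b))) (Function('z')(b) = Add(Mul(Add(b, Add(1, Mul(-1, -4))), b), Pow(4, -1)) = Add(Mul(Add(b, Add(1, 4)), b), Rational(1, 4)) = Add(Mul(Add(b, 5), b), Rational(1, 4)) = Add(Mul(Add(5, b), b), Rational(1, 4)) = Add(Mul(b, Add(5, b)), Rational(1, 4)) = Add(Rational(1, 4), Mul(b, Add(5, b))))
Add(Function('o')(Function('z')(-4)), -4942) = Add(51, -4942) = -4891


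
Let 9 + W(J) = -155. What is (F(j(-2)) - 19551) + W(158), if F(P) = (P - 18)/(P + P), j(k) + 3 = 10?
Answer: -276021/14 ≈ -19716.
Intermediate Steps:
j(k) = 7 (j(k) = -3 + 10 = 7)
W(J) = -164 (W(J) = -9 - 155 = -164)
F(P) = (-18 + P)/(2*P) (F(P) = (-18 + P)/((2*P)) = (-18 + P)*(1/(2*P)) = (-18 + P)/(2*P))
(F(j(-2)) - 19551) + W(158) = ((1/2)*(-18 + 7)/7 - 19551) - 164 = ((1/2)*(1/7)*(-11) - 19551) - 164 = (-11/14 - 19551) - 164 = -273725/14 - 164 = -276021/14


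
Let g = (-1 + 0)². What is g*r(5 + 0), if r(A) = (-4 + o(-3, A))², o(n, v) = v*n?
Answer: 361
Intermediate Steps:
o(n, v) = n*v
r(A) = (-4 - 3*A)²
g = 1 (g = (-1)² = 1)
g*r(5 + 0) = 1*(4 + 3*(5 + 0))² = 1*(4 + 3*5)² = 1*(4 + 15)² = 1*19² = 1*361 = 361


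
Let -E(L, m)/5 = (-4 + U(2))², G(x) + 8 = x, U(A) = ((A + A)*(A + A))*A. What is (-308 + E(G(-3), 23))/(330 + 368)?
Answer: -2114/349 ≈ -6.0573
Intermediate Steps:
U(A) = 4*A³ (U(A) = ((2*A)*(2*A))*A = (4*A²)*A = 4*A³)
G(x) = -8 + x
E(L, m) = -3920 (E(L, m) = -5*(-4 + 4*2³)² = -5*(-4 + 4*8)² = -5*(-4 + 32)² = -5*28² = -5*784 = -3920)
(-308 + E(G(-3), 23))/(330 + 368) = (-308 - 3920)/(330 + 368) = -4228/698 = -4228*1/698 = -2114/349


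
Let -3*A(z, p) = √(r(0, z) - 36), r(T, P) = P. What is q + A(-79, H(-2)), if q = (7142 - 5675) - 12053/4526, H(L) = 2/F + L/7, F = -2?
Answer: 6627589/4526 - I*√115/3 ≈ 1464.3 - 3.5746*I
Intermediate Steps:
H(L) = -1 + L/7 (H(L) = 2/(-2) + L/7 = 2*(-½) + L*(⅐) = -1 + L/7)
A(z, p) = -√(-36 + z)/3 (A(z, p) = -√(z - 36)/3 = -√(-36 + z)/3)
q = 6627589/4526 (q = 1467 - 12053*1/4526 = 1467 - 12053/4526 = 6627589/4526 ≈ 1464.3)
q + A(-79, H(-2)) = 6627589/4526 - √(-36 - 79)/3 = 6627589/4526 - I*√115/3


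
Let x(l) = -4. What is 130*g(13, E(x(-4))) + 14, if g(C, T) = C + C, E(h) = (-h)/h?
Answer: 3394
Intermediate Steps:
E(h) = -1
g(C, T) = 2*C
130*g(13, E(x(-4))) + 14 = 130*(2*13) + 14 = 130*26 + 14 = 3380 + 14 = 3394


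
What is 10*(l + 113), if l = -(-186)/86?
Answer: 49520/43 ≈ 1151.6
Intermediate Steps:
l = 93/43 (l = -(-186)/86 = -1*(-93/43) = 93/43 ≈ 2.1628)
10*(l + 113) = 10*(93/43 + 113) = 10*(4952/43) = 49520/43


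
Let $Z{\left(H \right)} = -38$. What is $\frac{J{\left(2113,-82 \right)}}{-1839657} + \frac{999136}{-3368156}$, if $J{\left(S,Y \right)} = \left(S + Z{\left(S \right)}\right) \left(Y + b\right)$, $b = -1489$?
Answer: $\frac{2285382899087}{1549062940623} \approx 1.4753$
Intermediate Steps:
$J{\left(S,Y \right)} = \left(-1489 + Y\right) \left(-38 + S\right)$ ($J{\left(S,Y \right)} = \left(S - 38\right) \left(Y - 1489\right) = \left(-38 + S\right) \left(-1489 + Y\right) = \left(-1489 + Y\right) \left(-38 + S\right)$)
$\frac{J{\left(2113,-82 \right)}}{-1839657} + \frac{999136}{-3368156} = \frac{56582 - 3146257 - -3116 + 2113 \left(-82\right)}{-1839657} + \frac{999136}{-3368156} = \left(56582 - 3146257 + 3116 - 173266\right) \left(- \frac{1}{1839657}\right) + 999136 \left(- \frac{1}{3368156}\right) = \left(-3259825\right) \left(- \frac{1}{1839657}\right) - \frac{249784}{842039} = \frac{3259825}{1839657} - \frac{249784}{842039} = \frac{2285382899087}{1549062940623}$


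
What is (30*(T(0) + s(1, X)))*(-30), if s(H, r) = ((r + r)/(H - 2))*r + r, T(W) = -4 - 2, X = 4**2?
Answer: 451800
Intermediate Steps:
X = 16
T(W) = -6
s(H, r) = r + 2*r**2/(-2 + H) (s(H, r) = ((2*r)/(-2 + H))*r + r = (2*r/(-2 + H))*r + r = 2*r**2/(-2 + H) + r = r + 2*r**2/(-2 + H))
(30*(T(0) + s(1, X)))*(-30) = (30*(-6 + 16*(-2 + 1 + 2*16)/(-2 + 1)))*(-30) = (30*(-6 + 16*(-2 + 1 + 32)/(-1)))*(-30) = (30*(-6 + 16*(-1)*31))*(-30) = (30*(-6 - 496))*(-30) = (30*(-502))*(-30) = -15060*(-30) = 451800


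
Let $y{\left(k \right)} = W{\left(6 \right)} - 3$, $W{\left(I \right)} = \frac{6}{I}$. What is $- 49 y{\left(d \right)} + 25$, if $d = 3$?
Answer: $123$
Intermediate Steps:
$y{\left(k \right)} = -2$ ($y{\left(k \right)} = \frac{6}{6} - 3 = 6 \cdot \frac{1}{6} - 3 = 1 - 3 = -2$)
$- 49 y{\left(d \right)} + 25 = \left(-49\right) \left(-2\right) + 25 = 98 + 25 = 123$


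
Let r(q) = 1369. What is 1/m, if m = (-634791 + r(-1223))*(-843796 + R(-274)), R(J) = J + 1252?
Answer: 1/533859463196 ≈ 1.8732e-12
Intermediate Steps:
R(J) = 1252 + J
m = 533859463196 (m = (-634791 + 1369)*(-843796 + (1252 - 274)) = -633422*(-843796 + 978) = -633422*(-842818) = 533859463196)
1/m = 1/533859463196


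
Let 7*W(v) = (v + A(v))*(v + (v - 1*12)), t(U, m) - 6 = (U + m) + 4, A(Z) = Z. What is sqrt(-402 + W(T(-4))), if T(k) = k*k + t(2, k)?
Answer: I*sqrt(7602)/7 ≈ 12.456*I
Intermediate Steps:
t(U, m) = 10 + U + m (t(U, m) = 6 + ((U + m) + 4) = 6 + (4 + U + m) = 10 + U + m)
T(k) = 12 + k + k**2 (T(k) = k*k + (10 + 2 + k) = k**2 + (12 + k) = 12 + k + k**2)
W(v) = 2*v*(-12 + 2*v)/7 (W(v) = ((v + v)*(v + (v - 1*12)))/7 = ((2*v)*(v + (v - 12)))/7 = ((2*v)*(v + (-12 + v)))/7 = ((2*v)*(-12 + 2*v))/7 = (2*v*(-12 + 2*v))/7 = 2*v*(-12 + 2*v)/7)
sqrt(-402 + W(T(-4))) = sqrt(-402 + 4*(12 - 4 + (-4)**2)*(-6 + (12 - 4 + (-4)**2))/7) = sqrt(-402 + 4*(12 - 4 + 16)*(-6 + (12 - 4 + 16))/7) = sqrt(-402 + (4/7)*24*(-6 + 24)) = sqrt(-402 + (4/7)*24*18) = sqrt(-402 + 1728/7) = sqrt(-1086/7) = I*sqrt(7602)/7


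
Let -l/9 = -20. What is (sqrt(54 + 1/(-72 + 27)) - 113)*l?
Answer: -20340 + 12*sqrt(12145) ≈ -19018.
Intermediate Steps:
l = 180 (l = -9*(-20) = 180)
(sqrt(54 + 1/(-72 + 27)) - 113)*l = (sqrt(54 + 1/(-72 + 27)) - 113)*180 = (sqrt(54 + 1/(-45)) - 113)*180 = (sqrt(54 - 1/45) - 113)*180 = (sqrt(2429/45) - 113)*180 = (sqrt(12145)/15 - 113)*180 = (-113 + sqrt(12145)/15)*180 = -20340 + 12*sqrt(12145)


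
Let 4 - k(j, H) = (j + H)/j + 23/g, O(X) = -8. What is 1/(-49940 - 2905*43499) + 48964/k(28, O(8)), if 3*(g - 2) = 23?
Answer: 5712104067416519/105740414130 ≈ 54020.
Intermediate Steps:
g = 29/3 (g = 2 + (1/3)*23 = 2 + 23/3 = 29/3 ≈ 9.6667)
k(j, H) = 47/29 - (H + j)/j (k(j, H) = 4 - ((j + H)/j + 23/(29/3)) = 4 - ((H + j)/j + 23*(3/29)) = 4 - ((H + j)/j + 69/29) = 4 - (69/29 + (H + j)/j) = 4 + (-69/29 - (H + j)/j) = 47/29 - (H + j)/j)
1/(-49940 - 2905*43499) + 48964/k(28, O(8)) = 1/(-49940 - 2905*43499) + 48964/(18/29 - 1*(-8)/28) = (1/43499)/(-52845) + 48964/(18/29 - 1*(-8)*1/28) = -1/52845*1/43499 + 48964/(18/29 + 2/7) = -1/2298704655 + 48964/(184/203) = -1/2298704655 + 48964*(203/184) = -1/2298704655 + 2484923/46 = 5712104067416519/105740414130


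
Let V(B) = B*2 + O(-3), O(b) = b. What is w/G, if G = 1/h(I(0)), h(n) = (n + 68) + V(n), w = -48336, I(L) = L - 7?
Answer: -2126784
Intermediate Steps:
I(L) = -7 + L
V(B) = -3 + 2*B (V(B) = B*2 - 3 = 2*B - 3 = -3 + 2*B)
h(n) = 65 + 3*n (h(n) = (n + 68) + (-3 + 2*n) = (68 + n) + (-3 + 2*n) = 65 + 3*n)
G = 1/44 (G = 1/(65 + 3*(-7 + 0)) = 1/(65 + 3*(-7)) = 1/(65 - 21) = 1/44 ≈ 0.022727)
w/G = -48336/1/44 = -48336*44 = -2126784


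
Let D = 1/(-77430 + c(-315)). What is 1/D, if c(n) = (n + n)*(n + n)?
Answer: 319470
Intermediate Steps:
c(n) = 4*n**2 (c(n) = (2*n)*(2*n) = 4*n**2)
D = 1/319470 (D = 1/(-77430 + 4*(-315)**2) = 1/(-77430 + 4*99225) = 1/(-77430 + 396900) = 1/319470 ≈ 3.1302e-6)
1/D = 1/(1/319470) = 319470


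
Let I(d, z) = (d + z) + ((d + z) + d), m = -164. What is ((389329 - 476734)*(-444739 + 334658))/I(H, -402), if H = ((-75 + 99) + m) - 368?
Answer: -3207209935/776 ≈ -4.1330e+6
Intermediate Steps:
H = -508 (H = ((-75 + 99) - 164) - 368 = (24 - 164) - 368 = -140 - 368 = -508)
I(d, z) = 2*z + 3*d (I(d, z) = (d + z) + (z + 2*d) = 2*z + 3*d)
((389329 - 476734)*(-444739 + 334658))/I(H, -402) = ((389329 - 476734)*(-444739 + 334658))/(2*(-402) + 3*(-508)) = (-87405*(-110081))/(-804 - 1524) = 9621629805/(-2328) = 9621629805*(-1/2328) = -3207209935/776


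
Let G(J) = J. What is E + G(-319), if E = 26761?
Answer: 26442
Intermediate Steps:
E + G(-319) = 26761 - 319 = 26442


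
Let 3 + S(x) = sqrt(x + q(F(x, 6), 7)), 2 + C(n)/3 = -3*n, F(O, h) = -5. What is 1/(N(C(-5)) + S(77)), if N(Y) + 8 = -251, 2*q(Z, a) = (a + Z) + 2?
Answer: -262/68565 - sqrt(79)/68565 ≈ -0.0039508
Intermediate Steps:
q(Z, a) = 1 + Z/2 + a/2 (q(Z, a) = ((a + Z) + 2)/2 = ((Z + a) + 2)/2 = (2 + Z + a)/2 = 1 + Z/2 + a/2)
C(n) = -6 - 9*n (C(n) = -6 + 3*(-3*n) = -6 - 9*n)
S(x) = -3 + sqrt(2 + x) (S(x) = -3 + sqrt(x + (1 + (1/2)*(-5) + (1/2)*7)) = -3 + sqrt(x + (1 - 5/2 + 7/2)) = -3 + sqrt(x + 2) = -3 + sqrt(2 + x))
N(Y) = -259 (N(Y) = -8 - 251 = -259)
1/(N(C(-5)) + S(77)) = 1/(-259 + (-3 + sqrt(2 + 77))) = 1/(-259 + (-3 + sqrt(79))) = 1/(-262 + sqrt(79))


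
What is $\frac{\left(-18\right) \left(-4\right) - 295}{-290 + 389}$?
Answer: $- \frac{223}{99} \approx -2.2525$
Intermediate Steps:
$\frac{\left(-18\right) \left(-4\right) - 295}{-290 + 389} = \frac{72 - 295}{99} = \left(-223\right) \frac{1}{99} = - \frac{223}{99}$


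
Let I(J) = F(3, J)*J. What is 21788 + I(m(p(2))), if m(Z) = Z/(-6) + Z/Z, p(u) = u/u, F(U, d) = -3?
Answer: 43571/2 ≈ 21786.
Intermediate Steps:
p(u) = 1
m(Z) = 1 - Z/6 (m(Z) = Z*(-1/6) + 1 = -Z/6 + 1 = 1 - Z/6)
I(J) = -3*J
21788 + I(m(p(2))) = 21788 - 3*(1 - 1/6*1) = 21788 - 3*(1 - 1/6) = 21788 - 3*5/6 = 21788 - 5/2 = 43571/2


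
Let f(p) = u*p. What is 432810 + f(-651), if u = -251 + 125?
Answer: 514836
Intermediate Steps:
u = -126
f(p) = -126*p
432810 + f(-651) = 432810 - 126*(-651) = 432810 + 82026 = 514836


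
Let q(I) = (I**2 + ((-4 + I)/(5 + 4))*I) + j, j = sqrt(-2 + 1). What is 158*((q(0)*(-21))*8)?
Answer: -26544*I ≈ -26544.0*I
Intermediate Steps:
j = I (j = sqrt(-1) = I ≈ 1.0*I)
q(I) = I + I**2 + I*(-4/9 + I/9) (q(I) = (I**2 + ((-4 + I)/(5 + 4))*I) + I = (I**2 + ((-4 + I)/9)*I) + I = (I**2 + ((-4 + I)*(1/9))*I) + I = (I**2 + (-4/9 + I/9)*I) + I = (I**2 + I*(-4/9 + I/9)) + I = I + I**2 + I*(-4/9 + I/9))
158*((q(0)*(-21))*8) = 158*(((I - 4/9*0 + (10/9)*0**2)*(-21))*8) = 158*(((I + 0 + (10/9)*0)*(-21))*8) = 158*(((I + 0 + 0)*(-21))*8) = 158*((I*(-21))*8) = 158*(-21*I*8) = 158*(-168*I) = -26544*I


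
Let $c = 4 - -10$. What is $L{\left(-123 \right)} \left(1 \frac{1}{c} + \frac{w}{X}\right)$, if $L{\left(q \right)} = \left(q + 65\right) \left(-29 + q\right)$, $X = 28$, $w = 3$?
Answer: $\frac{11020}{7} \approx 1574.3$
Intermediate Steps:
$c = 14$ ($c = 4 + 10 = 14$)
$L{\left(q \right)} = \left(-29 + q\right) \left(65 + q\right)$ ($L{\left(q \right)} = \left(65 + q\right) \left(-29 + q\right) = \left(-29 + q\right) \left(65 + q\right)$)
$L{\left(-123 \right)} \left(1 \frac{1}{c} + \frac{w}{X}\right) = \left(-1885 + \left(-123\right)^{2} + 36 \left(-123\right)\right) \left(1 \cdot \frac{1}{14} + \frac{3}{28}\right) = \left(-1885 + 15129 - 4428\right) \left(1 \cdot \frac{1}{14} + 3 \cdot \frac{1}{28}\right) = 8816 \left(\frac{1}{14} + \frac{3}{28}\right) = 8816 \cdot \frac{5}{28} = \frac{11020}{7}$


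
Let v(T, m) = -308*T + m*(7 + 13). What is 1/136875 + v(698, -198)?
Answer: -29967959999/136875 ≈ -2.1894e+5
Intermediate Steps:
v(T, m) = -308*T + 20*m (v(T, m) = -308*T + m*20 = -308*T + 20*m)
1/136875 + v(698, -198) = 1/136875 + (-308*698 + 20*(-198)) = 1/136875 + (-214984 - 3960) = 1/136875 - 218944 = -29967959999/136875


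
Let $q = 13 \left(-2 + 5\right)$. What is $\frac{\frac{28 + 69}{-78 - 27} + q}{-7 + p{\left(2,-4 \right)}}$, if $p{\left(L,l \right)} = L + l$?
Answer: $- \frac{3998}{945} \approx -4.2307$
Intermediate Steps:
$q = 39$ ($q = 13 \cdot 3 = 39$)
$\frac{\frac{28 + 69}{-78 - 27} + q}{-7 + p{\left(2,-4 \right)}} = \frac{\frac{28 + 69}{-78 - 27} + 39}{-7 + \left(2 - 4\right)} = \frac{\frac{97}{-105} + 39}{-7 - 2} = \frac{97 \left(- \frac{1}{105}\right) + 39}{-9} = - \frac{- \frac{97}{105} + 39}{9} = \left(- \frac{1}{9}\right) \frac{3998}{105} = - \frac{3998}{945}$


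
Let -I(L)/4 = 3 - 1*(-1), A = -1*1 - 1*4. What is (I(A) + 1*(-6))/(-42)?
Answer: 11/21 ≈ 0.52381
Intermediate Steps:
A = -5 (A = -1 - 4 = -5)
I(L) = -16 (I(L) = -4*(3 - 1*(-1)) = -4*(3 + 1) = -4*4 = -16)
(I(A) + 1*(-6))/(-42) = (-16 + 1*(-6))/(-42) = (-16 - 6)*(-1/42) = -22*(-1/42) = 11/21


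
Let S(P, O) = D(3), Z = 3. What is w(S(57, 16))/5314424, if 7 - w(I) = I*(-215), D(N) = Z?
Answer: 163/1328606 ≈ 0.00012268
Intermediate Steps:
D(N) = 3
S(P, O) = 3
w(I) = 7 + 215*I (w(I) = 7 - I*(-215) = 7 - (-215)*I = 7 + 215*I)
w(S(57, 16))/5314424 = (7 + 215*3)/5314424 = (7 + 645)*(1/5314424) = 652*(1/5314424) = 163/1328606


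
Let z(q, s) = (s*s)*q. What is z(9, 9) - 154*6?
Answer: -195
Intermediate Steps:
z(q, s) = q*s² (z(q, s) = s²*q = q*s²)
z(9, 9) - 154*6 = 9*9² - 154*6 = 9*81 - 924 = 729 - 924 = -195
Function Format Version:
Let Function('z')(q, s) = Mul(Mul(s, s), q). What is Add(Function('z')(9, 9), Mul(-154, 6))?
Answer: -195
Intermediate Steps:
Function('z')(q, s) = Mul(q, Pow(s, 2)) (Function('z')(q, s) = Mul(Pow(s, 2), q) = Mul(q, Pow(s, 2)))
Add(Function('z')(9, 9), Mul(-154, 6)) = Add(Mul(9, Pow(9, 2)), Mul(-154, 6)) = Add(Mul(9, 81), -924) = Add(729, -924) = -195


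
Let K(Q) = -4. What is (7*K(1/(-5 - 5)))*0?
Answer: 0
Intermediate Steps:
(7*K(1/(-5 - 5)))*0 = (7*(-4))*0 = -28*0 = 0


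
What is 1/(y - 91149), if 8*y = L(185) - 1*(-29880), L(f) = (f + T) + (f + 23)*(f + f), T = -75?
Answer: -4/311121 ≈ -1.2857e-5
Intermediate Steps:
L(f) = -75 + f + 2*f*(23 + f) (L(f) = (f - 75) + (f + 23)*(f + f) = (-75 + f) + (23 + f)*(2*f) = (-75 + f) + 2*f*(23 + f) = -75 + f + 2*f*(23 + f))
y = 53475/4 (y = ((-75 + 2*185**2 + 47*185) - 1*(-29880))/8 = ((-75 + 2*34225 + 8695) + 29880)/8 = ((-75 + 68450 + 8695) + 29880)/8 = (77070 + 29880)/8 = (1/8)*106950 = 53475/4 ≈ 13369.)
1/(y - 91149) = 1/(53475/4 - 91149) = 1/(-311121/4) = -4/311121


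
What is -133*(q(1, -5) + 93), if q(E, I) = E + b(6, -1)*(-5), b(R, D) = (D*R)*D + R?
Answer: -4522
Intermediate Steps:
b(R, D) = R + R*D² (b(R, D) = R*D² + R = R + R*D²)
q(E, I) = -60 + E (q(E, I) = E + (6*(1 + (-1)²))*(-5) = E + (6*(1 + 1))*(-5) = E + (6*2)*(-5) = E + 12*(-5) = E - 60 = -60 + E)
-133*(q(1, -5) + 93) = -133*((-60 + 1) + 93) = -133*(-59 + 93) = -133*34 = -4522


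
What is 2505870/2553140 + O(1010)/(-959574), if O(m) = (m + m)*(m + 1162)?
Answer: -146619681037/40832112706 ≈ -3.5908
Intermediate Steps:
O(m) = 2*m*(1162 + m) (O(m) = (2*m)*(1162 + m) = 2*m*(1162 + m))
2505870/2553140 + O(1010)/(-959574) = 2505870/2553140 + (2*1010*(1162 + 1010))/(-959574) = 2505870*(1/2553140) + (2*1010*2172)*(-1/959574) = 250587/255314 + 4387440*(-1/959574) = 250587/255314 - 731240/159929 = -146619681037/40832112706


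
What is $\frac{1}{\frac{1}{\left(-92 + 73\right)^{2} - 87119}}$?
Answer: $-86758$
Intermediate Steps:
$\frac{1}{\frac{1}{\left(-92 + 73\right)^{2} - 87119}} = \frac{1}{\frac{1}{\left(-19\right)^{2} - 87119}} = \frac{1}{\frac{1}{361 - 87119}} = \frac{1}{\frac{1}{-86758}} = \frac{1}{- \frac{1}{86758}} = -86758$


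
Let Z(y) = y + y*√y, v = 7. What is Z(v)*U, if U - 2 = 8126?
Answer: 56896 + 56896*√7 ≈ 2.0743e+5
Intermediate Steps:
Z(y) = y + y^(3/2)
U = 8128 (U = 2 + 8126 = 8128)
Z(v)*U = (7 + 7^(3/2))*8128 = (7 + 7*√7)*8128 = 56896 + 56896*√7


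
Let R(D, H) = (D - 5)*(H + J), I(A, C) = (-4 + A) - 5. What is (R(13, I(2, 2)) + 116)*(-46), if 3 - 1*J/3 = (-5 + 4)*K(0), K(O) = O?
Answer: -6072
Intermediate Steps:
I(A, C) = -9 + A
J = 9 (J = 9 - 3*(-5 + 4)*0 = 9 - (-3)*0 = 9 - 3*0 = 9 + 0 = 9)
R(D, H) = (-5 + D)*(9 + H) (R(D, H) = (D - 5)*(H + 9) = (-5 + D)*(9 + H))
(R(13, I(2, 2)) + 116)*(-46) = ((-45 - 5*(-9 + 2) + 9*13 + 13*(-9 + 2)) + 116)*(-46) = ((-45 - 5*(-7) + 117 + 13*(-7)) + 116)*(-46) = ((-45 + 35 + 117 - 91) + 116)*(-46) = (16 + 116)*(-46) = 132*(-46) = -6072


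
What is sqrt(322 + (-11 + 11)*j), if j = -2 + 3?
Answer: sqrt(322) ≈ 17.944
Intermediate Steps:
j = 1
sqrt(322 + (-11 + 11)*j) = sqrt(322 + (-11 + 11)*1) = sqrt(322 + 0*1) = sqrt(322 + 0) = sqrt(322)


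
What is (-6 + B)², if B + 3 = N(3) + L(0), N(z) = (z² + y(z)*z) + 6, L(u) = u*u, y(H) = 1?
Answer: 81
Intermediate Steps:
L(u) = u²
N(z) = 6 + z + z² (N(z) = (z² + 1*z) + 6 = (z² + z) + 6 = (z + z²) + 6 = 6 + z + z²)
B = 15 (B = -3 + ((6 + 3 + 3²) + 0²) = -3 + ((6 + 3 + 9) + 0) = -3 + (18 + 0) = -3 + 18 = 15)
(-6 + B)² = (-6 + 15)² = 9² = 81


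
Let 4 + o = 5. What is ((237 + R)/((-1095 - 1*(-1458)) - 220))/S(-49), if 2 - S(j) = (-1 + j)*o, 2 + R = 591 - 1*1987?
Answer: -1161/7436 ≈ -0.15613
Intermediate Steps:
R = -1398 (R = -2 + (591 - 1*1987) = -2 + (591 - 1987) = -2 - 1396 = -1398)
o = 1 (o = -4 + 5 = 1)
S(j) = 3 - j (S(j) = 2 - (-1 + j) = 2 + (1 - j) = 3 - j)
((237 + R)/((-1095 - 1*(-1458)) - 220))/S(-49) = ((237 - 1398)/((-1095 - 1*(-1458)) - 220))/(3 - 1*(-49)) = (-1161/((-1095 + 1458) - 220))/(3 + 49) = -1161/(363 - 220)/52 = -1161/143*(1/52) = -1161*1/143*(1/52) = -1161/143*1/52 = -1161/7436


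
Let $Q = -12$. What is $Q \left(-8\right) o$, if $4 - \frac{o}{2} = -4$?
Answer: $1536$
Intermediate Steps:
$o = 16$ ($o = 8 - -8 = 8 + 8 = 16$)
$Q \left(-8\right) o = \left(-12\right) \left(-8\right) 16 = 96 \cdot 16 = 1536$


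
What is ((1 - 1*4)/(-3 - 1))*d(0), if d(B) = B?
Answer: 0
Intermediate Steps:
((1 - 1*4)/(-3 - 1))*d(0) = ((1 - 1*4)/(-3 - 1))*0 = ((1 - 4)/(-4))*0 = -1/4*(-3)*0 = (3/4)*0 = 0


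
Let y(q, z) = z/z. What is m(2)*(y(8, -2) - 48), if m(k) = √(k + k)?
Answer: -94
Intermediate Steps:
y(q, z) = 1
m(k) = √2*√k (m(k) = √(2*k) = √2*√k)
m(2)*(y(8, -2) - 48) = (√2*√2)*(1 - 48) = 2*(-47) = -94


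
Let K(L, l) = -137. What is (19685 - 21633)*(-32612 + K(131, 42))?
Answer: 63795052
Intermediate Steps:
(19685 - 21633)*(-32612 + K(131, 42)) = (19685 - 21633)*(-32612 - 137) = -1948*(-32749) = 63795052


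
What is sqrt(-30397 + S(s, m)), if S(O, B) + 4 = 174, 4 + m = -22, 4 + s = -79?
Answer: I*sqrt(30227) ≈ 173.86*I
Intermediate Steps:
s = -83 (s = -4 - 79 = -83)
m = -26 (m = -4 - 22 = -26)
S(O, B) = 170 (S(O, B) = -4 + 174 = 170)
sqrt(-30397 + S(s, m)) = sqrt(-30397 + 170) = sqrt(-30227) = I*sqrt(30227)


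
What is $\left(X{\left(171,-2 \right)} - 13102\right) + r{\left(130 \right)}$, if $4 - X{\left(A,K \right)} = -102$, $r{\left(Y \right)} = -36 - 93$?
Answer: $-13125$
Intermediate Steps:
$r{\left(Y \right)} = -129$ ($r{\left(Y \right)} = -36 - 93 = -129$)
$X{\left(A,K \right)} = 106$ ($X{\left(A,K \right)} = 4 - -102 = 4 + 102 = 106$)
$\left(X{\left(171,-2 \right)} - 13102\right) + r{\left(130 \right)} = \left(106 - 13102\right) - 129 = -12996 - 129 = -13125$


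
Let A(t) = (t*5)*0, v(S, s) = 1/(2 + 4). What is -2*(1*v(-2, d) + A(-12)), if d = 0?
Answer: -1/3 ≈ -0.33333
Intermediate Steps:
v(S, s) = 1/6
A(t) = 0 (A(t) = (5*t)*0 = 0)
-2*(1*v(-2, d) + A(-12)) = -2*(1*(1/6) + 0) = -2*(1/6 + 0) = -2*1/6 = -1/3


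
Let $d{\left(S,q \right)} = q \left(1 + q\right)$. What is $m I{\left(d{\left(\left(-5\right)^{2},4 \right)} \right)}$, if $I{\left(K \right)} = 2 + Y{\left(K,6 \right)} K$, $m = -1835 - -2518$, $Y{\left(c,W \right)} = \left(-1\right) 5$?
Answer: $-66934$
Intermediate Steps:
$Y{\left(c,W \right)} = -5$
$m = 683$ ($m = -1835 + 2518 = 683$)
$I{\left(K \right)} = 2 - 5 K$
$m I{\left(d{\left(\left(-5\right)^{2},4 \right)} \right)} = 683 \left(2 - 5 \cdot 4 \left(1 + 4\right)\right) = 683 \left(2 - 5 \cdot 4 \cdot 5\right) = 683 \left(2 - 100\right) = 683 \left(-98\right) = -66934$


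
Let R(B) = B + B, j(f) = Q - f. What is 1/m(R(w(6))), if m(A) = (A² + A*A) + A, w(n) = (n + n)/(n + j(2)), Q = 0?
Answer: 1/78 ≈ 0.012821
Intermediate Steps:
j(f) = -f (j(f) = 0 - f = -f)
w(n) = 2*n/(-2 + n) (w(n) = (n + n)/(n - 1*2) = (2*n)/(n - 2) = (2*n)/(-2 + n) = 2*n/(-2 + n))
R(B) = 2*B
m(A) = A + 2*A² (m(A) = (A² + A²) + A = 2*A² + A = A + 2*A²)
1/m(R(w(6))) = 1/((2*(2*6/(-2 + 6)))*(1 + 2*(2*(2*6/(-2 + 6))))) = 1/((2*(2*6/4))*(1 + 2*(2*(2*6/4)))) = 1/((2*(2*6*(¼)))*(1 + 2*(2*(2*6*(¼))))) = 1/((2*3)*(1 + 2*(2*3))) = 1/(6*(1 + 2*6)) = 1/(6*(1 + 12)) = 1/(6*13) = 1/78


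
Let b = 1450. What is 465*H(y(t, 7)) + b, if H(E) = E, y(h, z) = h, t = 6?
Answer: 4240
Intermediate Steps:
465*H(y(t, 7)) + b = 465*6 + 1450 = 2790 + 1450 = 4240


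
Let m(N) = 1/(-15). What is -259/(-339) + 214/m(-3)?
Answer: -1087931/339 ≈ -3209.2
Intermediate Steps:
m(N) = -1/15
-259/(-339) + 214/m(-3) = -259/(-339) + 214/(-1/15) = -259*(-1/339) + 214*(-15) = 259/339 - 3210 = -1087931/339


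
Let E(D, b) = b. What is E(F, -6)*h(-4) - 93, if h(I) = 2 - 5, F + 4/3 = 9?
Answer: -75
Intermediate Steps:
F = 23/3 (F = -4/3 + 9 = 23/3 ≈ 7.6667)
h(I) = -3
E(F, -6)*h(-4) - 93 = -6*(-3) - 93 = 18 - 93 = -75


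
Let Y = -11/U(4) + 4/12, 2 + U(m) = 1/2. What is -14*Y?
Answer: -322/3 ≈ -107.33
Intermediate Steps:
U(m) = -3/2 (U(m) = -2 + 1/2 = -3/2)
Y = 23/3 (Y = -11/(-3/2) + 4/12 = -11*(-2/3) + 4*(1/12) = 22/3 + 1/3 = 23/3 ≈ 7.6667)
-14*Y = -14*23/3 = -322/3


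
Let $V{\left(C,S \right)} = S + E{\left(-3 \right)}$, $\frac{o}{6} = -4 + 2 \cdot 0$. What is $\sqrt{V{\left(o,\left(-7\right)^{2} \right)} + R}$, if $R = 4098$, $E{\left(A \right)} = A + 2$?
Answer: $\sqrt{4146} \approx 64.389$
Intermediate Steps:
$E{\left(A \right)} = 2 + A$
$o = -24$ ($o = 6 \left(-4 + 2 \cdot 0\right) = 6 \left(-4 + 0\right) = 6 \left(-4\right) = -24$)
$V{\left(C,S \right)} = -1 + S$ ($V{\left(C,S \right)} = S + \left(2 - 3\right) = S - 1 = -1 + S$)
$\sqrt{V{\left(o,\left(-7\right)^{2} \right)} + R} = \sqrt{\left(-1 + \left(-7\right)^{2}\right) + 4098} = \sqrt{\left(-1 + 49\right) + 4098} = \sqrt{48 + 4098} = \sqrt{4146}$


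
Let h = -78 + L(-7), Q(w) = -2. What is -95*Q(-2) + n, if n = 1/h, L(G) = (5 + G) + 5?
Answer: 14249/75 ≈ 189.99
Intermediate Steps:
L(G) = 10 + G
h = -75 (h = -78 + (10 - 7) = -78 + 3 = -75)
n = -1/75 (n = 1/(-75) = -1/75 ≈ -0.013333)
-95*Q(-2) + n = -95*(-2) - 1/75 = 190 - 1/75 = 14249/75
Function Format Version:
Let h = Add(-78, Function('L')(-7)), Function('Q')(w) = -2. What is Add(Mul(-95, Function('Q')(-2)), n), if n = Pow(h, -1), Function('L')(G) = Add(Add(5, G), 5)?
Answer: Rational(14249, 75) ≈ 189.99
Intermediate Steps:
Function('L')(G) = Add(10, G)
h = -75 (h = Add(-78, Add(10, -7)) = Add(-78, 3) = -75)
n = Rational(-1, 75) (n = Pow(-75, -1) = Rational(-1, 75) ≈ -0.013333)
Add(Mul(-95, Function('Q')(-2)), n) = Add(Mul(-95, -2), Rational(-1, 75)) = Add(190, Rational(-1, 75)) = Rational(14249, 75)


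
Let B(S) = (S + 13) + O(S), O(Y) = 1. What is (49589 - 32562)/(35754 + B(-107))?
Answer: 17027/35661 ≈ 0.47747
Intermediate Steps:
B(S) = 14 + S (B(S) = (S + 13) + 1 = (13 + S) + 1 = 14 + S)
(49589 - 32562)/(35754 + B(-107)) = (49589 - 32562)/(35754 + (14 - 107)) = 17027/(35754 - 93) = 17027/35661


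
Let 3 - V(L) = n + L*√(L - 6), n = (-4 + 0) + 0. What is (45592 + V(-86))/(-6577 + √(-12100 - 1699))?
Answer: (-45599*I + 172*√23)/(√13799 + 6577*I) ≈ -6.9286 - 0.24917*I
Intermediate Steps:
n = -4 (n = -4 + 0 = -4)
V(L) = 7 - L*√(-6 + L) (V(L) = 3 - (-4 + L*√(L - 6)) = 3 - (-4 + L*√(-6 + L)) = 3 + (4 - L*√(-6 + L)) = 7 - L*√(-6 + L))
(45592 + V(-86))/(-6577 + √(-12100 - 1699)) = (45592 + (7 - 1*(-86)*√(-6 - 86)))/(-6577 + √(-12100 - 1699)) = (45592 + (7 - 1*(-86)*√(-92)))/(-6577 + √(-13799)) = (45592 + (7 - 1*(-86)*2*I*√23))/(-6577 + I*√13799) = (45592 + (7 + 172*I*√23))/(-6577 + I*√13799) = (45599 + 172*I*√23)/(-6577 + I*√13799)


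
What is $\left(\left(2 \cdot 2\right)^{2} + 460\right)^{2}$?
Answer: $226576$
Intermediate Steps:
$\left(\left(2 \cdot 2\right)^{2} + 460\right)^{2} = \left(4^{2} + 460\right)^{2} = \left(16 + 460\right)^{2} = 476^{2} = 226576$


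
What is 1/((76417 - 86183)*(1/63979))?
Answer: -63979/9766 ≈ -6.5512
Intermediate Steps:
1/((76417 - 86183)*(1/63979)) = 1/((-9766)*(1/63979)) = -1/9766*63979 = -63979/9766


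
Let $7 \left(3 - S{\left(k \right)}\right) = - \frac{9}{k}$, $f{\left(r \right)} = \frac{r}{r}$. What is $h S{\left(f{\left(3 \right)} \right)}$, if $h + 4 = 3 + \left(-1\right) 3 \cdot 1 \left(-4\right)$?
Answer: $\frac{330}{7} \approx 47.143$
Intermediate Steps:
$f{\left(r \right)} = 1$
$S{\left(k \right)} = 3 + \frac{9}{7 k}$ ($S{\left(k \right)} = 3 - \frac{\left(-9\right) \frac{1}{k}}{7} = 3 + \frac{9}{7 k}$)
$h = 11$ ($h = -4 + \left(3 + \left(-1\right) 3 \cdot 1 \left(-4\right)\right) = -4 + \left(3 + \left(-3\right) 1 \left(-4\right)\right) = -4 + \left(3 - -12\right) = -4 + \left(3 + 12\right) = -4 + 15 = 11$)
$h S{\left(f{\left(3 \right)} \right)} = 11 \left(3 + \frac{9}{7 \cdot 1}\right) = 11 \left(3 + \frac{9}{7} \cdot 1\right) = 11 \left(3 + \frac{9}{7}\right) = 11 \cdot \frac{30}{7} = \frac{330}{7}$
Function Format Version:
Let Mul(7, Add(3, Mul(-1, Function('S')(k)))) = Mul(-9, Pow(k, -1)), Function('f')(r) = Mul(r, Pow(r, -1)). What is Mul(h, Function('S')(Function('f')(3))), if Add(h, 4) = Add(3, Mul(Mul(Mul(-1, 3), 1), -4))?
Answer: Rational(330, 7) ≈ 47.143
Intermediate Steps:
Function('f')(r) = 1
Function('S')(k) = Add(3, Mul(Rational(9, 7), Pow(k, -1))) (Function('S')(k) = Add(3, Mul(Rational(-1, 7), Mul(-9, Pow(k, -1)))) = Add(3, Mul(Rational(9, 7), Pow(k, -1))))
h = 11 (h = Add(-4, Add(3, Mul(Mul(Mul(-1, 3), 1), -4))) = Add(-4, Add(3, Mul(Mul(-3, 1), -4))) = Add(-4, Add(3, Mul(-3, -4))) = Add(-4, Add(3, 12)) = Add(-4, 15) = 11)
Mul(h, Function('S')(Function('f')(3))) = Mul(11, Add(3, Mul(Rational(9, 7), Pow(1, -1)))) = Mul(11, Add(3, Mul(Rational(9, 7), 1))) = Mul(11, Add(3, Rational(9, 7))) = Mul(11, Rational(30, 7)) = Rational(330, 7)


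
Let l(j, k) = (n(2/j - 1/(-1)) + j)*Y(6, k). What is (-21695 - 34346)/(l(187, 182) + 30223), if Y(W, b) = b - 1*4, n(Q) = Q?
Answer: -10479667/11909825 ≈ -0.87992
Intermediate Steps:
Y(W, b) = -4 + b (Y(W, b) = b - 4 = -4 + b)
l(j, k) = (-4 + k)*(1 + j + 2/j) (l(j, k) = ((2/j - 1/(-1)) + j)*(-4 + k) = ((2/j - 1*(-1)) + j)*(-4 + k) = ((2/j + 1) + j)*(-4 + k) = ((1 + 2/j) + j)*(-4 + k) = (1 + j + 2/j)*(-4 + k) = (-4 + k)*(1 + j + 2/j))
(-21695 - 34346)/(l(187, 182) + 30223) = (-21695 - 34346)/((-4 + 182)*(2 + 187 + 187**2)/187 + 30223) = -56041/((1/187)*178*(2 + 187 + 34969) + 30223) = -56041/((1/187)*178*35158 + 30223) = -56041/(6258124/187 + 30223) = -56041/11909825/187 = -56041*187/11909825 = -10479667/11909825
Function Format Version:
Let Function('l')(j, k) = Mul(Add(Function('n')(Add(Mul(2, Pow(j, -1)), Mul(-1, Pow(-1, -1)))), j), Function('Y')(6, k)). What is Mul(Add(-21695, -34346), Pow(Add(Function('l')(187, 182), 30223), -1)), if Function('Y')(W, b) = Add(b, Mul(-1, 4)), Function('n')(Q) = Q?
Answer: Rational(-10479667, 11909825) ≈ -0.87992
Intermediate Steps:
Function('Y')(W, b) = Add(-4, b) (Function('Y')(W, b) = Add(b, -4) = Add(-4, b))
Function('l')(j, k) = Mul(Add(-4, k), Add(1, j, Mul(2, Pow(j, -1)))) (Function('l')(j, k) = Mul(Add(Add(Mul(2, Pow(j, -1)), Mul(-1, Pow(-1, -1))), j), Add(-4, k)) = Mul(Add(Add(Mul(2, Pow(j, -1)), Mul(-1, -1)), j), Add(-4, k)) = Mul(Add(Add(Mul(2, Pow(j, -1)), 1), j), Add(-4, k)) = Mul(Add(Add(1, Mul(2, Pow(j, -1))), j), Add(-4, k)) = Mul(Add(1, j, Mul(2, Pow(j, -1))), Add(-4, k)) = Mul(Add(-4, k), Add(1, j, Mul(2, Pow(j, -1)))))
Mul(Add(-21695, -34346), Pow(Add(Function('l')(187, 182), 30223), -1)) = Mul(Add(-21695, -34346), Pow(Add(Mul(Pow(187, -1), Add(-4, 182), Add(2, 187, Pow(187, 2))), 30223), -1)) = Mul(-56041, Pow(Add(Mul(Rational(1, 187), 178, Add(2, 187, 34969)), 30223), -1)) = Mul(-56041, Pow(Add(Mul(Rational(1, 187), 178, 35158), 30223), -1)) = Mul(-56041, Pow(Add(Rational(6258124, 187), 30223), -1)) = Mul(-56041, Pow(Rational(11909825, 187), -1)) = Mul(-56041, Rational(187, 11909825)) = Rational(-10479667, 11909825)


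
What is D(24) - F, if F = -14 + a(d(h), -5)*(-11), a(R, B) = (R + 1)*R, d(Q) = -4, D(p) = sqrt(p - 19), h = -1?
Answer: 146 + sqrt(5) ≈ 148.24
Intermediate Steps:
D(p) = sqrt(-19 + p)
a(R, B) = R*(1 + R) (a(R, B) = (1 + R)*R = R*(1 + R))
F = -146 (F = -14 - 4*(1 - 4)*(-11) = -14 - 4*(-3)*(-11) = -14 + 12*(-11) = -14 - 132 = -146)
D(24) - F = sqrt(-19 + 24) - 1*(-146) = sqrt(5) + 146 = 146 + sqrt(5)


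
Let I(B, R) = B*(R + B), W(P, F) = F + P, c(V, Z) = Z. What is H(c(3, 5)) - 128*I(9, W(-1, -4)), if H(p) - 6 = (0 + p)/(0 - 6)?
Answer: -27617/6 ≈ -4602.8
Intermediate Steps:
I(B, R) = B*(B + R)
H(p) = 6 - p/6 (H(p) = 6 + (0 + p)/(0 - 6) = 6 + p/(-6) = 6 + p*(-1/6) = 6 - p/6)
H(c(3, 5)) - 128*I(9, W(-1, -4)) = (6 - 1/6*5) - 1152*(9 + (-4 - 1)) = (6 - 5/6) - 1152*(9 - 5) = 31/6 - 1152*4 = 31/6 - 128*36 = 31/6 - 4608 = -27617/6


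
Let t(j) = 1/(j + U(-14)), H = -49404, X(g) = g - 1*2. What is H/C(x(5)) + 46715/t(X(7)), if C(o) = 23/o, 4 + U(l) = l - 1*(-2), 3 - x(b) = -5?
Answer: -531049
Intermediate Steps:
x(b) = 8 (x(b) = 3 - 1*(-5) = 3 + 5 = 8)
U(l) = -2 + l (U(l) = -4 + (l - 1*(-2)) = -4 + (l + 2) = -4 + (2 + l) = -2 + l)
X(g) = -2 + g (X(g) = g - 2 = -2 + g)
t(j) = 1/(-16 + j) (t(j) = 1/(j + (-2 - 14)) = 1/(j - 16) = 1/(-16 + j))
H/C(x(5)) + 46715/t(X(7)) = -49404/(23/8) + 46715/(1/(-16 + (-2 + 7))) = -49404/(23*(1/8)) + 46715/(1/(-16 + 5)) = -49404/23/8 + 46715/(1/(-11)) = -49404*8/23 + 46715/(-1/11) = -17184 + 46715*(-11) = -17184 - 513865 = -531049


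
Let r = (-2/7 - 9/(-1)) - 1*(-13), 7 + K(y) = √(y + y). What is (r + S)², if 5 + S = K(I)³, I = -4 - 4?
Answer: -13449600/49 + 71264*I/7 ≈ -2.7448e+5 + 10181.0*I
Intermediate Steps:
I = -8
K(y) = -7 + √2*√y (K(y) = -7 + √(y + y) = -7 + √(2*y) = -7 + √2*√y)
r = 152/7 (r = (-2*⅐ - 9*(-1)) + 13 = (-2/7 + 9) + 13 = 61/7 + 13 = 152/7 ≈ 21.714)
S = -5 + (-7 + 4*I)³ (S = -5 + (-7 + √2*√(-8))³ = -5 + (-7 + √2*(2*I*√2))³ = -5 + (-7 + 4*I)³ ≈ -12.0 + 524.0*I)
(r + S)² = (152/7 + (-12 + 524*I))² = (68/7 + 524*I)²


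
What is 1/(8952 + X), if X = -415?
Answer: 1/8537 ≈ 0.00011714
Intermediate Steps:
1/(8952 + X) = 1/(8952 - 415) = 1/8537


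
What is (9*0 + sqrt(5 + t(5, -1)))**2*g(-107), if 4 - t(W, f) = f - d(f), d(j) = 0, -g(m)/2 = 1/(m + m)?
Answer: 10/107 ≈ 0.093458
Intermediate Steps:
g(m) = -1/m (g(m) = -2/(m + m) = -2*1/(2*m) = -1/m)
t(W, f) = 4 - f (t(W, f) = 4 - (f - 1*0) = 4 - (f + 0) = 4 - f)
(9*0 + sqrt(5 + t(5, -1)))**2*g(-107) = (9*0 + sqrt(5 + (4 - 1*(-1))))**2*(-1/(-107)) = (0 + sqrt(5 + (4 + 1)))**2*(-1*(-1/107)) = (0 + sqrt(5 + 5))**2*(1/107) = (0 + sqrt(10))**2*(1/107) = (sqrt(10))**2*(1/107) = 10*(1/107) = 10/107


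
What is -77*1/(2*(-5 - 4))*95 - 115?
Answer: 5245/18 ≈ 291.39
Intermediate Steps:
-77*1/(2*(-5 - 4))*95 - 115 = -77/((-9*2))*95 - 115 = -77/(-18)*95 - 115 = -77*(-1/18)*95 - 115 = (77/18)*95 - 115 = 7315/18 - 115 = 5245/18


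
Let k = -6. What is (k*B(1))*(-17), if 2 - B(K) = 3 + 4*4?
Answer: -1734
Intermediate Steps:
B(K) = -17 (B(K) = 2 - (3 + 4*4) = 2 - (3 + 16) = 2 - 1*19 = 2 - 19 = -17)
(k*B(1))*(-17) = -6*(-17)*(-17) = 102*(-17) = -1734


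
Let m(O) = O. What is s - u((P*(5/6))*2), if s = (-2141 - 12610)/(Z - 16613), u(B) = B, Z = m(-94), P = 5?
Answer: -124474/16707 ≈ -7.4504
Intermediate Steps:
Z = -94
s = 4917/5569 (s = (-2141 - 12610)/(-94 - 16613) = -14751/(-16707) = -14751*(-1/16707) = 4917/5569 ≈ 0.88292)
s - u((P*(5/6))*2) = 4917/5569 - 5*(5/6)*2 = 4917/5569 - 25*2/6 = 4917/5569 - 1*25/3 = 4917/5569 - 25/3 = -124474/16707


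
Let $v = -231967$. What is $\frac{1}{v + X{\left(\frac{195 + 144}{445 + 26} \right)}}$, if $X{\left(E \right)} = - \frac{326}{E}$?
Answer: $- \frac{113}{26263453} \approx -4.3026 \cdot 10^{-6}$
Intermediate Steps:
$\frac{1}{v + X{\left(\frac{195 + 144}{445 + 26} \right)}} = \frac{1}{-231967 - \frac{326}{\left(195 + 144\right) \frac{1}{445 + 26}}} = \frac{1}{-231967 - \frac{326}{339 \cdot \frac{1}{471}}} = \frac{1}{-231967 - \frac{326}{\frac{113}{157}}} = \frac{1}{-231967 - \frac{51182}{113}} = \frac{1}{- \frac{26263453}{113}} = - \frac{113}{26263453}$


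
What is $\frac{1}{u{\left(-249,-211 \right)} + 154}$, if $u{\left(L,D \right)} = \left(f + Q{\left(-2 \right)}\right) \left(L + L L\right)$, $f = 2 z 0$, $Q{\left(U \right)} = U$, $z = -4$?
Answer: $- \frac{1}{123350} \approx -8.107 \cdot 10^{-6}$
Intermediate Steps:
$f = 0$ ($f = 2 \left(-4\right) 0 = \left(-8\right) 0 = 0$)
$u{\left(L,D \right)} = - 2 L - 2 L^{2}$ ($u{\left(L,D \right)} = \left(0 - 2\right) \left(L + L L\right) = - 2 \left(L + L^{2}\right) = - 2 L - 2 L^{2}$)
$\frac{1}{u{\left(-249,-211 \right)} + 154} = \frac{1}{2 \left(-249\right) \left(-1 - -249\right) + 154} = \frac{1}{2 \left(-249\right) \left(-1 + 249\right) + 154} = \frac{1}{2 \left(-249\right) 248 + 154} = \frac{1}{-123504 + 154} = \frac{1}{-123350} = - \frac{1}{123350}$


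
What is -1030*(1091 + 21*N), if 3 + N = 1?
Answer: -1080470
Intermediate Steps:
N = -2 (N = -3 + 1 = -2)
-1030*(1091 + 21*N) = -1030*(1091 + 21*(-2)) = -1030*(1091 - 42) = -1030*1049 = -1080470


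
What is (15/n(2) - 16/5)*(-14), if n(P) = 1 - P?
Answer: 1274/5 ≈ 254.80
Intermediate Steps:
(15/n(2) - 16/5)*(-14) = (15/(1 - 1*2) - 16/5)*(-14) = (15/(1 - 2) - 16*⅕)*(-14) = (15/(-1) - 16/5)*(-14) = (15*(-1) - 16/5)*(-14) = (-15 - 16/5)*(-14) = -91/5*(-14) = 1274/5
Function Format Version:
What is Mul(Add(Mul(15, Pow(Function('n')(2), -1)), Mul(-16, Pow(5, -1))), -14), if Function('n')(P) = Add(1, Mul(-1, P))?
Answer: Rational(1274, 5) ≈ 254.80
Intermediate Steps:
Mul(Add(Mul(15, Pow(Function('n')(2), -1)), Mul(-16, Pow(5, -1))), -14) = Mul(Add(Mul(15, Pow(Add(1, Mul(-1, 2)), -1)), Mul(-16, Pow(5, -1))), -14) = Mul(Add(Mul(15, Pow(Add(1, -2), -1)), Mul(-16, Rational(1, 5))), -14) = Mul(Add(Mul(15, Pow(-1, -1)), Rational(-16, 5)), -14) = Mul(Add(Mul(15, -1), Rational(-16, 5)), -14) = Mul(Add(-15, Rational(-16, 5)), -14) = Mul(Rational(-91, 5), -14) = Rational(1274, 5)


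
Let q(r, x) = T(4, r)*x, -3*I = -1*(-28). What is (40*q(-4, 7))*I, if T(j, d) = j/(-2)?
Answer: 15680/3 ≈ 5226.7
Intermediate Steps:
I = -28/3 (I = -(-1)*(-28)/3 = -⅓*28 = -28/3 ≈ -9.3333)
T(j, d) = -j/2 (T(j, d) = j*(-½) = -j/2)
q(r, x) = -2*x (q(r, x) = (-½*4)*x = -2*x)
(40*q(-4, 7))*I = (40*(-2*7))*(-28/3) = (40*(-14))*(-28/3) = -560*(-28/3) = 15680/3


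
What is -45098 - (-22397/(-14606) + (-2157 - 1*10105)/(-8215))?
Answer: -5411594992547/119988290 ≈ -45101.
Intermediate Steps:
-45098 - (-22397/(-14606) + (-2157 - 1*10105)/(-8215)) = -45098 - (-22397*(-1/14606) + (-2157 - 10105)*(-1/8215)) = -45098 - (22397/14606 - 12262*(-1/8215)) = -45098 - (22397/14606 + 12262/8215) = -45098 - 1*363090127/119988290 = -45098 - 363090127/119988290 = -5411594992547/119988290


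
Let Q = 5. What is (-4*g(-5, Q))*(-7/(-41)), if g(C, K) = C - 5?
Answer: 280/41 ≈ 6.8293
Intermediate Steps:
g(C, K) = -5 + C
(-4*g(-5, Q))*(-7/(-41)) = (-4*(-5 - 5))*(-7/(-41)) = (-4*(-10))*(-7*(-1/41)) = 40*(7/41) = 280/41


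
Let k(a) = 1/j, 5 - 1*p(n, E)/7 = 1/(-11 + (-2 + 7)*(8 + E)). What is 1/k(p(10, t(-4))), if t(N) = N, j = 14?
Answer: 14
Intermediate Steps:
p(n, E) = 35 - 7/(29 + 5*E) (p(n, E) = 35 - 7/(-11 + (-2 + 7)*(8 + E)) = 35 - 7/(-11 + 5*(8 + E)) = 35 - 7/(-11 + (40 + 5*E)) = 35 - 7/(29 + 5*E))
k(a) = 1/14
1/k(p(10, t(-4))) = 1/(1/14) = 14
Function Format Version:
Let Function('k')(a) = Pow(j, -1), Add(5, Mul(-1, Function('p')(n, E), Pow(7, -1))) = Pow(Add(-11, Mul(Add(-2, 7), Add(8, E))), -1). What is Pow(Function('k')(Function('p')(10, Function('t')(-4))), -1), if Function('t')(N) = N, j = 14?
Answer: 14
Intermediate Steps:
Function('p')(n, E) = Add(35, Mul(-7, Pow(Add(29, Mul(5, E)), -1))) (Function('p')(n, E) = Add(35, Mul(-7, Pow(Add(-11, Mul(Add(-2, 7), Add(8, E))), -1))) = Add(35, Mul(-7, Pow(Add(-11, Mul(5, Add(8, E))), -1))) = Add(35, Mul(-7, Pow(Add(-11, Add(40, Mul(5, E))), -1))) = Add(35, Mul(-7, Pow(Add(29, Mul(5, E)), -1))))
Function('k')(a) = Rational(1, 14) (Function('k')(a) = Pow(14, -1) = Rational(1, 14))
Pow(Function('k')(Function('p')(10, Function('t')(-4))), -1) = Pow(Rational(1, 14), -1) = 14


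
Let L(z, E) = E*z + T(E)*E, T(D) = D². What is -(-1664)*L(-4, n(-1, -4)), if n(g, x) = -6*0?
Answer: 0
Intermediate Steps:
n(g, x) = 0 (n(g, x) = -1*0 = 0)
L(z, E) = E³ + E*z (L(z, E) = E*z + E²*E = E*z + E³ = E³ + E*z)
-(-1664)*L(-4, n(-1, -4)) = -(-1664)*0*(-4 + 0²) = -(-1664)*0*(-4 + 0) = -(-1664)*0*(-4) = -(-1664)*0 = -16*0 = 0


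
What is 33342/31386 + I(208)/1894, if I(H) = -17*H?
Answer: -3985929/4953757 ≈ -0.80463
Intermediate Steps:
33342/31386 + I(208)/1894 = 33342/31386 - 17*208/1894 = 33342*(1/31386) - 3536*1/1894 = 5557/5231 - 1768/947 = -3985929/4953757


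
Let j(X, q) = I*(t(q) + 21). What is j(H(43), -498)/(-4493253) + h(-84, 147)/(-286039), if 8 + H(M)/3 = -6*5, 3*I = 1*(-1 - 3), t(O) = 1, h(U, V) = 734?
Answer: -9868971674/3855736784601 ≈ -0.0025596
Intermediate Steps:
I = -4/3 (I = (1*(-1 - 3))/3 = (1*(-4))/3 = (⅓)*(-4) = -4/3 ≈ -1.3333)
H(M) = -114 (H(M) = -24 + 3*(-6*5) = -24 + 3*(-30) = -24 - 90 = -114)
j(X, q) = -88/3 (j(X, q) = -4*(1 + 21)/3 = -4/3*22 = -88/3)
j(H(43), -498)/(-4493253) + h(-84, 147)/(-286039) = -88/3/(-4493253) + 734/(-286039) = -88/3*(-1/4493253) + 734*(-1/286039) = 88/13479759 - 734/286039 = -9868971674/3855736784601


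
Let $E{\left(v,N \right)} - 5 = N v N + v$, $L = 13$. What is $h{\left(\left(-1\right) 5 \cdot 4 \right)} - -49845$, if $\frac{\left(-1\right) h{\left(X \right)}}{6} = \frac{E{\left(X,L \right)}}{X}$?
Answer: $\frac{97653}{2} \approx 48827.0$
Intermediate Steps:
$E{\left(v,N \right)} = 5 + v + v N^{2}$ ($E{\left(v,N \right)} = 5 + \left(N v N + v\right) = 5 + \left(v N^{2} + v\right) = 5 + \left(v + v N^{2}\right) = 5 + v + v N^{2}$)
$h{\left(X \right)} = - \frac{6 \left(5 + 170 X\right)}{X}$ ($h{\left(X \right)} = - 6 \frac{5 + X + X 13^{2}}{X} = - 6 \frac{5 + X + X 169}{X} = - 6 \frac{5 + X + 169 X}{X} = - 6 \frac{5 + 170 X}{X} = - \frac{6 \left(5 + 170 X\right)}{X}$)
$h{\left(\left(-1\right) 5 \cdot 4 \right)} - -49845 = \left(-1020 - \frac{30}{\left(-1\right) 5 \cdot 4}\right) - -49845 = \left(-1020 - \frac{30}{\left(-5\right) 4}\right) + 49845 = \left(-1020 - \frac{30}{-20}\right) + 49845 = \left(-1020 - - \frac{3}{2}\right) + 49845 = \left(-1020 + \frac{3}{2}\right) + 49845 = - \frac{2037}{2} + 49845 = \frac{97653}{2}$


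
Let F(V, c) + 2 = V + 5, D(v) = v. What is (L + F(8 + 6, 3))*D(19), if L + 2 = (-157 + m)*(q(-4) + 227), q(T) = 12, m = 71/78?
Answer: -55264445/78 ≈ -7.0852e+5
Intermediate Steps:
m = 71/78 (m = 71*(1/78) = 71/78 ≈ 0.91026)
F(V, c) = 3 + V (F(V, c) = -2 + (V + 5) = -2 + (5 + V) = 3 + V)
L = -2909981/78 (L = -2 + (-157 + 71/78)*(12 + 227) = -2 - 12175/78*239 = -2 - 2909825/78 = -2909981/78 ≈ -37307.)
(L + F(8 + 6, 3))*D(19) = (-2909981/78 + (3 + (8 + 6)))*19 = (-2909981/78 + (3 + 14))*19 = (-2909981/78 + 17)*19 = -2908655/78*19 = -55264445/78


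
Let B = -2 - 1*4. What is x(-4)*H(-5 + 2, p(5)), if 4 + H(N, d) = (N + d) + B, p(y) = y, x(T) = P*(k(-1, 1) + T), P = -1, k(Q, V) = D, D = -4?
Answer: -64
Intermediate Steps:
k(Q, V) = -4
x(T) = 4 - T (x(T) = -(-4 + T) = 4 - T)
B = -6 (B = -2 - 4 = -6)
H(N, d) = -10 + N + d (H(N, d) = -4 + ((N + d) - 6) = -4 + (-6 + N + d) = -10 + N + d)
x(-4)*H(-5 + 2, p(5)) = (4 - 1*(-4))*(-10 + (-5 + 2) + 5) = (4 + 4)*(-10 - 3 + 5) = 8*(-8) = -64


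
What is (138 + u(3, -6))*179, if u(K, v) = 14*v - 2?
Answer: 9308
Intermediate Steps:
u(K, v) = -2 + 14*v
(138 + u(3, -6))*179 = (138 + (-2 + 14*(-6)))*179 = (138 + (-2 - 84))*179 = (138 - 86)*179 = 52*179 = 9308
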